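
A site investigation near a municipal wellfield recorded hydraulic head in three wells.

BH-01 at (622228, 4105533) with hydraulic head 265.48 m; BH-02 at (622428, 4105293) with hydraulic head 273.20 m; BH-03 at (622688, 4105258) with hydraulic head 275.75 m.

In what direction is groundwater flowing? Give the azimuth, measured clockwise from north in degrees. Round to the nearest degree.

347°

Taking BH-01 as reference: BH-02−BH-01 = (200, -240, +7.72); BH-03−BH-01 = (460, -275, +10.27).
Solve a·Δx + b·Δy = Δh: det = 200·(-275) − 460·(-240) = 55400.
∂h/∂x = [(+7.72)·(-275) − (+10.27)·(-240)] / 55400 = +0.006170
∂h/∂y = [200·(+10.27) − 460·(+7.72)] / 55400 = -0.02703
Flow direction (−∇h) has components (-0.006170 E, +0.02703 N).
Azimuth = atan2(E, N) = atan2(-0.006170, +0.02703) = 347.1° ≈ 347°.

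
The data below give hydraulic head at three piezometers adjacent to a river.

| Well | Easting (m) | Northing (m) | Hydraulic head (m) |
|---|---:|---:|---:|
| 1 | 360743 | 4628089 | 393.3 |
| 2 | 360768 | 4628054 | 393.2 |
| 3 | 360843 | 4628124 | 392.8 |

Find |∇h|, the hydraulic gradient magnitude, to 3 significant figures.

0.00483

With h = a·x + b·y + c and 1 as origin, the differences give:
  25·a + (-35)·b = -0.1
  100·a + 35·b = -0.5
Eliminate b (×35 and ×(-35), subtract): 4375·a = -21.00 → a = ∂h/∂x = -0.004800
Back-substitute: b = ∂h/∂y = -0.0005714.
|∇h| = √(-0.004800² + -0.0005714²) = 0.004834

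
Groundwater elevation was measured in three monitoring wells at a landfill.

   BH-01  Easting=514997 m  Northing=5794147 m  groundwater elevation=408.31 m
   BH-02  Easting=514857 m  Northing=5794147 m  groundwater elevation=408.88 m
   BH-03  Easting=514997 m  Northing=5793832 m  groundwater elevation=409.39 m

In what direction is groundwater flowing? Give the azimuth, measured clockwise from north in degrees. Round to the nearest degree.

050°

∂h/∂x = (408.88 − 408.31) / (514857 − 514997) = -0.004071
∂h/∂y = (409.39 − 408.31) / (5793832 − 5794147) = -0.003429
Flow direction (−∇h) has components (+0.004071 E, +0.003429 N).
Azimuth = atan2(E, N) = atan2(+0.004071, +0.003429) = 49.9° ≈ 050°.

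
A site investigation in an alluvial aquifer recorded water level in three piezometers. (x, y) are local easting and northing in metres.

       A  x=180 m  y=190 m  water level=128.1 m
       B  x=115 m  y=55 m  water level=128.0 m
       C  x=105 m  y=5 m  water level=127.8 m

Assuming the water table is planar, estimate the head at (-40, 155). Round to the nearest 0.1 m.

With h = a·x + b·y + c and A as origin, the differences give:
  (-65)·a + (-135)·b = -0.1
  (-75)·a + (-185)·b = -0.3
Eliminate b (×(-185) and ×(-135), subtract): 1900·a = -22.00 → a = ∂h/∂x = -0.01158
Back-substitute: b = ∂h/∂y = +0.006316.
h(-40, 155) = 128.1 + (-0.01158)·(-220) + (+0.006316)·(-35) = 128.1 +2.547 -0.221 = 130.426 m.

130.4 m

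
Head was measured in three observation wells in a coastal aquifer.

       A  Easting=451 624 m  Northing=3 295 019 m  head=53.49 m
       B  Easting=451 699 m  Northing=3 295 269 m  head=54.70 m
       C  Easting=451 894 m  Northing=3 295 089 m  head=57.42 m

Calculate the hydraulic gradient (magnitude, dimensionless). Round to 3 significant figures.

0.0144

Taking A as reference: B−A = (75, 250, +1.21); C−A = (270, 70, +3.93).
Solve a·Δx + b·Δy = Δh: det = 75·70 − 270·250 = -62250.
∂h/∂x = [(+1.21)·70 − (+3.93)·250] / -62250 = +0.01442
∂h/∂y = [75·(+3.93) − 270·(+1.21)] / -62250 = +0.0005133
|∇h| = √(0.01442² + 0.0005133²) = 0.01443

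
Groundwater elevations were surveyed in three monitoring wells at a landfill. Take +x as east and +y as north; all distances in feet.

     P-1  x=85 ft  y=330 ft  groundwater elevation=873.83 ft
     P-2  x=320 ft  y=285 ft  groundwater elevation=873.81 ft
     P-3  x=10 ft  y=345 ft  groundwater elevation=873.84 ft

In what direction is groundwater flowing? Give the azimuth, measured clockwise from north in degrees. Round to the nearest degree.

Differences from P-1: to P-2 (Δx, Δy, Δh) = (235, -45, -0.02); to P-3 = (-75, 15, +0.01).
Solve a·Δx + b·Δy = Δh: det = 235·15 − (-75)·(-45) = 150.
∂h/∂x = [(-0.02)·15 − (+0.01)·(-45)] / 150 = +0.0010000
∂h/∂y = [235·(+0.01) − (-75)·(-0.02)] / 150 = +0.005667
Flow direction (−∇h) has components (-0.0010000 E, -0.005667 N).
Azimuth = atan2(E, N) = atan2(-0.0010000, -0.005667) = 190.0° ≈ 190°.

190°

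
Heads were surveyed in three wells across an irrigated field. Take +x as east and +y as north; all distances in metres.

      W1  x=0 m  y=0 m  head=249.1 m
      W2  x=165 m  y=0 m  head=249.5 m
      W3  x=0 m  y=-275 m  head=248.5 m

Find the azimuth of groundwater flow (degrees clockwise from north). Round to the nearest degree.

228°

∂h/∂x = (249.5 − 249.1) / (165 − 0) = +0.002424
∂h/∂y = (248.5 − 249.1) / (-275 − 0) = +0.002182
Flow direction (−∇h) has components (-0.002424 E, -0.002182 N).
Azimuth = atan2(E, N) = atan2(-0.002424, -0.002182) = 228.0° ≈ 228°.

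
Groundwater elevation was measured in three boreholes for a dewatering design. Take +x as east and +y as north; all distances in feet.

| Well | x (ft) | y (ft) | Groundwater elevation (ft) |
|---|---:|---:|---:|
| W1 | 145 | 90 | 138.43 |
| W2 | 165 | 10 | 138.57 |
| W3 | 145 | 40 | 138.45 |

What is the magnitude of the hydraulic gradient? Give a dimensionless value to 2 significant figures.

Differences from W1: to W2 (Δx, Δy, Δh) = (20, -80, +0.14); to W3 = (0, -50, +0.02).
Solve a·Δx + b·Δy = Δh: det = 20·(-50) − 0·(-80) = -1000.
∂h/∂x = [(+0.14)·(-50) − (+0.02)·(-80)] / -1000 = +0.005400
∂h/∂y = [20·(+0.02) − 0·(+0.14)] / -1000 = -0.0004000
|∇h| = √(0.005400² + -0.0004000²) = 0.005415

0.0054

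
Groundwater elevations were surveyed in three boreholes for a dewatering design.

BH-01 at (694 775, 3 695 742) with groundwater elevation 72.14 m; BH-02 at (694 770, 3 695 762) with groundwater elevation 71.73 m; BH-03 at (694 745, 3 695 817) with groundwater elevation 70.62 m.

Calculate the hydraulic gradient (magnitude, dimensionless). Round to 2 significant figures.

0.021

Differences from BH-01: to BH-02 (Δx, Δy, Δh) = (-5, 20, -0.41); to BH-03 = (-30, 75, -1.52).
Solve a·Δx + b·Δy = Δh: det = (-5)·75 − (-30)·20 = 225.
∂h/∂x = [(-0.41)·75 − (-1.52)·20] / 225 = -0.001556
∂h/∂y = [(-5)·(-1.52) − (-30)·(-0.41)] / 225 = -0.02089
|∇h| = √(-0.001556² + -0.02089²) = 0.02095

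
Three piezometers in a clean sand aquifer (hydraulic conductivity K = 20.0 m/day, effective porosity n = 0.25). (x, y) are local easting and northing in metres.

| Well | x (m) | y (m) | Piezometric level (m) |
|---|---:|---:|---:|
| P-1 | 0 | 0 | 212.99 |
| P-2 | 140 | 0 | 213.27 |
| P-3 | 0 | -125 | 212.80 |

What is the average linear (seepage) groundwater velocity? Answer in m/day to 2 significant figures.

∂h/∂x = (213.27 − 212.99) / (140 − 0) = +0.002000
∂h/∂y = (212.80 − 212.99) / (-125 − 0) = +0.001520
|∇h| = √(0.002000² + 0.001520²) = 0.002512
Seepage velocity v = K·i/n = 20.0 × 0.002512 / 0.25 = 0.201 m/day.

0.20 m/day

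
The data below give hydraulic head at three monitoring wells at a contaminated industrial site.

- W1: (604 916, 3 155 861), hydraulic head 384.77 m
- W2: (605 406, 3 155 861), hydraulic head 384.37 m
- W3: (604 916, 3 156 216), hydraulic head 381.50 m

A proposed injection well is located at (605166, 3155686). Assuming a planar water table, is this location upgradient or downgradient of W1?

∂h/∂x = (384.37 − 384.77) / (605406 − 604916) = -0.0008163
∂h/∂y = (381.50 − 384.77) / (3156216 − 3155861) = -0.009211
Head at (605166, 3155686) = 384.77 + (-0.0008163)·(250) + (-0.009211)·(-175) = 386.18 m.
That is higher than the 384.77 m at W1, so the point is upgradient.

upgradient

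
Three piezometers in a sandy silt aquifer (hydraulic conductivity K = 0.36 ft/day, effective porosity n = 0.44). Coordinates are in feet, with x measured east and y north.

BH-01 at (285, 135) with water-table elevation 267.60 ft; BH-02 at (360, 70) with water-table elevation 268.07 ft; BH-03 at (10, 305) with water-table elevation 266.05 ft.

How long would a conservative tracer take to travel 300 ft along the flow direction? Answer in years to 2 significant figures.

210 years

Differences from BH-01: to BH-02 (Δx, Δy, Δh) = (75, -65, +0.47); to BH-03 = (-275, 170, -1.55).
Solve a·Δx + b·Δy = Δh: det = 75·170 − (-275)·(-65) = -5125.
∂h/∂x = [(+0.47)·170 − (-1.55)·(-65)] / -5125 = +0.004068
∂h/∂y = [75·(-1.55) − (-275)·(+0.47)] / -5125 = -0.002537
|∇h| = √(0.004068² + -0.002537²) = 0.004794
Seepage velocity v = K·i/n = 0.36 × 0.004794 / 0.44 = 0.003922 ft/day.
t = 300 / 0.003922 = 7.649e+04 days = 209 years.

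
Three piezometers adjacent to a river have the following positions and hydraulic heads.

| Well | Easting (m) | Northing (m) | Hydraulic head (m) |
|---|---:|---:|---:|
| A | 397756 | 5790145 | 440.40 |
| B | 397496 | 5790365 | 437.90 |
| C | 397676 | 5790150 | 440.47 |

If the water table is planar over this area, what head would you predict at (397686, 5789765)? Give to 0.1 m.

Taking A as reference: B−A = (-260, 220, -2.50); C−A = (-80, 5, +0.07).
Solve a·Δx + b·Δy = Δh: det = (-260)·5 − (-80)·220 = 16300.
∂h/∂x = [(-2.50)·5 − (+0.07)·220] / 16300 = -0.001712
∂h/∂y = [(-260)·(+0.07) − (-80)·(-2.50)] / 16300 = -0.01339
h(397686, 5789765) = 440.40 + (-0.001712)·(-70) + (-0.01339)·(-380) = 440.40 +0.120 +5.087 = 445.607 m.

445.6 m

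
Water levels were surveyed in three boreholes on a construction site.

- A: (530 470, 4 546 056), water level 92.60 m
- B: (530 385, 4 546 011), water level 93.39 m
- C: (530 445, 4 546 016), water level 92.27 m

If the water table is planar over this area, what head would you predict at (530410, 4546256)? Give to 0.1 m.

Three-point gradient (reference A): Δ to B = (-85, -45, +0.79), Δ to C = (-25, -40, -0.33).
∂h/∂x = -0.02042, ∂h/∂y = +0.02101 (det = 2275).
h(530410, 4546256) = 92.60 + (-0.02042)·(-60) + (+0.02101)·(200) = 92.60 +1.225 +4.202 = 98.027 m.

98.0 m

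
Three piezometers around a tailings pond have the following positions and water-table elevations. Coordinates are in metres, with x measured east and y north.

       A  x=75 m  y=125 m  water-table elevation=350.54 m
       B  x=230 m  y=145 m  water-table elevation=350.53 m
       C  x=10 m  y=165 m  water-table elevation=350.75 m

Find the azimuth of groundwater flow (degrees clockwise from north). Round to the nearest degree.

172°

Taking A as reference: B−A = (155, 20, -0.01); C−A = (-65, 40, +0.21).
Solve a·Δx + b·Δy = Δh: det = 155·40 − (-65)·20 = 7500.
∂h/∂x = [(-0.01)·40 − (+0.21)·20] / 7500 = -0.0006133
∂h/∂y = [155·(+0.21) − (-65)·(-0.01)] / 7500 = +0.004253
Flow direction (−∇h) has components (+0.0006133 E, -0.004253 N).
Azimuth = atan2(E, N) = atan2(+0.0006133, -0.004253) = 171.8° ≈ 172°.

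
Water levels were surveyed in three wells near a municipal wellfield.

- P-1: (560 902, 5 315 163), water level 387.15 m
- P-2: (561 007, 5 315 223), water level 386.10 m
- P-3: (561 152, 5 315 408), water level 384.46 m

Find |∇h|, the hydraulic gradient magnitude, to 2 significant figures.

With h = a·x + b·y + c and P-1 as origin, the differences give:
  105·a + 60·b = -1.05
  250·a + 245·b = -2.69
Eliminate b (×245 and ×60, subtract): 10725·a = -95.850 → a = ∂h/∂x = -0.008937
Back-substitute: b = ∂h/∂y = -0.001860.
|∇h| = √(-0.008937² + -0.001860²) = 0.009129

0.0091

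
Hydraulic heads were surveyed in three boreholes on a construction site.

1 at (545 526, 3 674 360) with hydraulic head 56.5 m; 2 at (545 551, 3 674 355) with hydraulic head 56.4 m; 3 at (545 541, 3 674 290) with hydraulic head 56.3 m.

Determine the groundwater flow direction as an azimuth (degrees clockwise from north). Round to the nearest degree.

120°

Differences from 1: to 2 (Δx, Δy, Δh) = (25, -5, -0.1); to 3 = (15, -70, -0.2).
Solve a·Δx + b·Δy = Δh: det = 25·(-70) − 15·(-5) = -1675.
∂h/∂x = [(-0.1)·(-70) − (-0.2)·(-5)] / -1675 = -0.003582
∂h/∂y = [25·(-0.2) − 15·(-0.1)] / -1675 = +0.002090
Flow direction (−∇h) has components (+0.003582 E, -0.002090 N).
Azimuth = atan2(E, N) = atan2(+0.003582, -0.002090) = 120.3° ≈ 120°.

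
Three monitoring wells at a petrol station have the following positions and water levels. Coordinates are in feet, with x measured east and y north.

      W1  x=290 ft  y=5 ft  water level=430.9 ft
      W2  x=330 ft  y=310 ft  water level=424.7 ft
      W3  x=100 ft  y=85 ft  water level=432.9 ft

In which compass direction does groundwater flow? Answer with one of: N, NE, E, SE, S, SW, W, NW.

NE

With h = a·x + b·y + c and W1 as origin, the differences give:
  40·a + 305·b = -6.2
  (-190)·a + 80·b = +2.0
Eliminate b (×80 and ×305, subtract): 61150·a = -1106.00 → a = ∂h/∂x = -0.01809
Back-substitute: b = ∂h/∂y = -0.01796.
Flow = −∇h = (+0.01809 east, +0.01796 north), which points northeast.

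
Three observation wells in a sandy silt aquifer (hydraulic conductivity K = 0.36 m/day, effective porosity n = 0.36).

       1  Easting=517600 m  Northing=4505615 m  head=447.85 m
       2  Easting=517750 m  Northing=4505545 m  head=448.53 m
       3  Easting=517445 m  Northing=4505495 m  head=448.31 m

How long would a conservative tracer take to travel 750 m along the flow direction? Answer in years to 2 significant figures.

330 years

Differences from 1: to 2 (Δx, Δy, Δh) = (150, -70, +0.68); to 3 = (-155, -120, +0.46).
Solve a·Δx + b·Δy = Δh: det = 150·(-120) − (-155)·(-70) = -28850.
∂h/∂x = [(+0.68)·(-120) − (+0.46)·(-70)] / -28850 = +0.001712
∂h/∂y = [150·(+0.46) − (-155)·(+0.68)] / -28850 = -0.006045
|∇h| = √(0.001712² + -0.006045²) = 0.006283
Seepage velocity v = K·i/n = 0.36 × 0.006283 / 0.36 = 0.006283 m/day.
t = 750 / 0.006283 = 1.194e+05 days = 327 years.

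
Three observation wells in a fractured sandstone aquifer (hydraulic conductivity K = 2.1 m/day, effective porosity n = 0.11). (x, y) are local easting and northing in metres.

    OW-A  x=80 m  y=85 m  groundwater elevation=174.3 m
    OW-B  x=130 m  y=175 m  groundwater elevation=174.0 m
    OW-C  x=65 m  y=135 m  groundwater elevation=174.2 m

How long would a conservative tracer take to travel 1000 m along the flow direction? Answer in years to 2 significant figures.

With h = a·x + b·y + c and OW-A as origin, the differences give:
  50·a + 90·b = -0.3
  (-15)·a + 50·b = -0.1
Eliminate b (×50 and ×90, subtract): 3850·a = -6.00 → a = ∂h/∂x = -0.001558
Back-substitute: b = ∂h/∂y = -0.002468.
|∇h| = √(-0.001558² + -0.002468²) = 0.002919
Seepage velocity v = K·i/n = 2.1 × 0.002919 / 0.11 = 0.05573 m/day.
t = 1000 / 0.05573 = 1.794e+04 days = 49.1 years.

49 years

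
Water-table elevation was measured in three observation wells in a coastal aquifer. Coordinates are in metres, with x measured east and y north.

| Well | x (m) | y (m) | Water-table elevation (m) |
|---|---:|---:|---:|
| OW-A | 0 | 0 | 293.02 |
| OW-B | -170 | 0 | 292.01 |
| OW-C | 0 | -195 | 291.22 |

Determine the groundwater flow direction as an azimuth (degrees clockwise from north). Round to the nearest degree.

213°

∂h/∂x = (292.01 − 293.02) / (-170 − 0) = +0.005941
∂h/∂y = (291.22 − 293.02) / (-195 − 0) = +0.009231
Flow direction (−∇h) has components (-0.005941 E, -0.009231 N).
Azimuth = atan2(E, N) = atan2(-0.005941, -0.009231) = 212.8° ≈ 213°.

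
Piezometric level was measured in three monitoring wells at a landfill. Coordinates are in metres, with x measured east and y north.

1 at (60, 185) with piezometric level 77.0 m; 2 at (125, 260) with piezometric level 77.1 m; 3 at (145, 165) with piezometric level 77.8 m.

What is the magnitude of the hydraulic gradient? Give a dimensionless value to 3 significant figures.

Taking 1 as reference: 2−1 = (65, 75, +0.1); 3−1 = (85, -20, +0.8).
Solve a·Δx + b·Δy = Δh: det = 65·(-20) − 85·75 = -7675.
∂h/∂x = [(+0.1)·(-20) − (+0.8)·75] / -7675 = +0.008078
∂h/∂y = [65·(+0.8) − 85·(+0.1)] / -7675 = -0.005668
|∇h| = √(0.008078² + -0.005668²) = 0.009868

0.00987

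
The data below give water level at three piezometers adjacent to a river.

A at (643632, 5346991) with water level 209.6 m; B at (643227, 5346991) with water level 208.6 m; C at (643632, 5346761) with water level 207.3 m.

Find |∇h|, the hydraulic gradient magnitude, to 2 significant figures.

∂h/∂x = (208.6 − 209.6) / (643227 − 643632) = +0.002469
∂h/∂y = (207.3 − 209.6) / (5346761 − 5346991) = +0.010000
|∇h| = √(0.002469² + 0.010000²) = 0.0103

0.010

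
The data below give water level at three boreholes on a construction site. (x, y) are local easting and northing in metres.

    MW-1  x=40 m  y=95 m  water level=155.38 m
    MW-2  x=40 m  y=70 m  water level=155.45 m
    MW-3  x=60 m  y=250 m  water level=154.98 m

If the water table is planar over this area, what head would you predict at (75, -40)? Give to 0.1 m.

155.8 m

Differences from MW-1: to MW-2 (Δx, Δy, Δh) = (0, -25, +0.07); to MW-3 = (20, 155, -0.40).
Solve a·Δx + b·Δy = Δh: det = 0·155 − 20·(-25) = 500.
∂h/∂x = [(+0.07)·155 − (-0.40)·(-25)] / 500 = +0.001700
∂h/∂y = [0·(-0.40) − 20·(+0.07)] / 500 = -0.002800
h(75, -40) = 155.38 + (+0.001700)·(35) + (-0.002800)·(-135) = 155.38 +0.059 +0.378 = 155.817 m.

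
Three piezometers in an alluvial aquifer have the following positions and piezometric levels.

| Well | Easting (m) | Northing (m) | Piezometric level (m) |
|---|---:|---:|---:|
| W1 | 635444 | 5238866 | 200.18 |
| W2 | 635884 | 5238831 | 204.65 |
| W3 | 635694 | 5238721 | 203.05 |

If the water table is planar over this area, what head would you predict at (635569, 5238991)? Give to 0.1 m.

Differences from W1: to W2 (Δx, Δy, Δh) = (440, -35, +4.47); to W3 = (250, -145, +2.87).
Determinant of the coordinate differences = 440·(-145) − 250·(-35) = -55050.
∂h/∂x = [(+4.47)·(-145) − (+2.87)·(-35)] / -55050 = +0.009949
∂h/∂y = [440·(+2.87) − 250·(+4.47)] / -55050 = -0.002639
h(635569, 5238991) = 200.18 + (+0.009949)·(125) + (-0.002639)·(125) = 200.18 +1.244 -0.330 = 201.094 m.

201.1 m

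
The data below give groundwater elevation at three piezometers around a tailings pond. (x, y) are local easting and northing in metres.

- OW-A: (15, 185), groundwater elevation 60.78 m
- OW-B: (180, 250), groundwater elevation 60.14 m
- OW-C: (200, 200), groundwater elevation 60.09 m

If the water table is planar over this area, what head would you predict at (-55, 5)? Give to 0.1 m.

With h = a·x + b·y + c and OW-A as origin, the differences give:
  165·a + 65·b = -0.64
  185·a + 15·b = -0.69
Eliminate b (×15 and ×65, subtract): -9550·a = 35.250 → a = ∂h/∂x = -0.003691
Back-substitute: b = ∂h/∂y = -0.0004764.
h(-55, 5) = 60.78 + (-0.003691)·(-70) + (-0.0004764)·(-180) = 60.78 +0.258 +0.086 = 61.124 m.

61.1 m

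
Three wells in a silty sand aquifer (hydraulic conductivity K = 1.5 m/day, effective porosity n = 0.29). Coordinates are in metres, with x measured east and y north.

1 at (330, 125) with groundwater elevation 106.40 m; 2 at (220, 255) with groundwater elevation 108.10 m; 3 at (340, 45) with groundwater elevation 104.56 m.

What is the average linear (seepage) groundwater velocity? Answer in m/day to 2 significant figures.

With h = a·x + b·y + c and 1 as origin, the differences give:
  (-110)·a + 130·b = +1.70
  10·a + (-80)·b = -1.84
Eliminate b (×(-80) and ×130, subtract): 7500·a = 103.200 → a = ∂h/∂x = +0.01376
Back-substitute: b = ∂h/∂y = +0.02472.
|∇h| = √(0.01376² + 0.02472²) = 0.02829
Seepage velocity v = K·i/n = 1.5 × 0.02829 / 0.29 = 0.1463 m/day.

0.15 m/day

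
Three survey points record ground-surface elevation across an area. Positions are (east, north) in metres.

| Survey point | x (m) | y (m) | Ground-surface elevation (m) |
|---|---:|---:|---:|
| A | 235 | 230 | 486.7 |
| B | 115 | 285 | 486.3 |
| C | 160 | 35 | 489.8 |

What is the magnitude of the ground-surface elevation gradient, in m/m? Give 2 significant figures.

0.015 m/m

Taking A as reference: B−A = (-120, 55, -0.4); C−A = (-75, -195, +3.1).
Solve a·Δx + b·Δy = Δz: det = (-120)·(-195) − (-75)·55 = 27525.
∂z/∂x = [(-0.4)·(-195) − (+3.1)·55] / 27525 = -0.003361
∂z/∂y = [(-120)·(+3.1) − (-75)·(-0.4)] / 27525 = -0.01460
|∇f| = √(-0.003361² + -0.01460²) = 0.01498 m/m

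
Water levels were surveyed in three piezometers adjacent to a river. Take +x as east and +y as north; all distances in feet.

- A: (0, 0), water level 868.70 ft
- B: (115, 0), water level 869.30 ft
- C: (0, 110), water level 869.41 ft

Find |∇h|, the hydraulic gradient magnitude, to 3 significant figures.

0.00830

∂h/∂x = (869.30 − 868.70) / (115 − 0) = +0.005217
∂h/∂y = (869.41 − 868.70) / (110 − 0) = +0.006455
|∇h| = √(0.005217² + 0.006455²) = 0.0083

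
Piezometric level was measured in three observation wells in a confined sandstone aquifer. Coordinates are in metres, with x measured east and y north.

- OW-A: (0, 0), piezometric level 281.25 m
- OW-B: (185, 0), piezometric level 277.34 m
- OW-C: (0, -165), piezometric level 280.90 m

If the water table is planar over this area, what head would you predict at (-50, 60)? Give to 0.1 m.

∂h/∂x = (277.34 − 281.25) / (185 − 0) = -0.02114
∂h/∂y = (280.90 − 281.25) / (-165 − 0) = +0.002121
h(-50, 60) = 281.25 + (-0.02114)·(-50) + (+0.002121)·(60) = 281.25 +1.057 +0.127 = 282.434 m.

282.4 m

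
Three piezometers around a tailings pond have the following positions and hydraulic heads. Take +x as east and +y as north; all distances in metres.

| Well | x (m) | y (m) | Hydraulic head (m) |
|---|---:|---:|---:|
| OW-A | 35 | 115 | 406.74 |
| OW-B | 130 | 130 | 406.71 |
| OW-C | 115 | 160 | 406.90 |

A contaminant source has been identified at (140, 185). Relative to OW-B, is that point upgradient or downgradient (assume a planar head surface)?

upgradient

Differences from OW-A: to OW-B (Δx, Δy, Δh) = (95, 15, -0.03); to OW-C = (80, 45, +0.16).
Solve a·Δx + b·Δy = Δh: det = 95·45 − 80·15 = 3075.
∂h/∂x = [(-0.03)·45 − (+0.16)·15] / 3075 = -0.001220
∂h/∂y = [95·(+0.16) − 80·(-0.03)] / 3075 = +0.005724
Head at (140, 185) = 406.74 + (-0.001220)·(105) + (+0.005724)·(70) = 407.01 m.
That is higher than the 406.71 m at OW-B, so the point is upgradient.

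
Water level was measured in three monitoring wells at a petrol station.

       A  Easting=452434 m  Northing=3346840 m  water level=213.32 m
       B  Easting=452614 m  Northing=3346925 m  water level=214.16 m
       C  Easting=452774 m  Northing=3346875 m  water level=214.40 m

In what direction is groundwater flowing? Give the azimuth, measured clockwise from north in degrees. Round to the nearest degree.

Differences from A: to B (Δx, Δy, Δh) = (180, 85, +0.84); to C = (340, 35, +1.08).
Determinant of the coordinate differences = 180·35 − 340·85 = -22600.
∂h/∂x = [(+0.84)·35 − (+1.08)·85] / -22600 = +0.002761
∂h/∂y = [180·(+1.08) − 340·(+0.84)] / -22600 = +0.004035
Flow direction (−∇h) has components (-0.002761 E, -0.004035 N).
Azimuth = atan2(E, N) = atan2(-0.002761, -0.004035) = 214.4° ≈ 214°.

214°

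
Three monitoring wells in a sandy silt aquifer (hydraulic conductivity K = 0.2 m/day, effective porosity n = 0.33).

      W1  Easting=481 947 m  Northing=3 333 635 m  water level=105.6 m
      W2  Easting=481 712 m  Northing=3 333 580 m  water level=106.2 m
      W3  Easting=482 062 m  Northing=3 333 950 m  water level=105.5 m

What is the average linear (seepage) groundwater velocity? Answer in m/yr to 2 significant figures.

Differences from W1: to W2 (Δx, Δy, Δh) = (-235, -55, +0.6); to W3 = (115, 315, -0.1).
Solve a·Δx + b·Δy = Δh: det = (-235)·315 − 115·(-55) = -67700.
∂h/∂x = [(+0.6)·315 − (-0.1)·(-55)] / -67700 = -0.002710
∂h/∂y = [(-235)·(-0.1) − 115·(+0.6)] / -67700 = +0.0006721
|∇h| = √(-0.002710² + 0.0006721²) = 0.002792
Seepage velocity v = K·i/n = 0.2 × 0.002792 / 0.33 = 0.001692 m/day = 0.618 m/yr.

0.62 m/yr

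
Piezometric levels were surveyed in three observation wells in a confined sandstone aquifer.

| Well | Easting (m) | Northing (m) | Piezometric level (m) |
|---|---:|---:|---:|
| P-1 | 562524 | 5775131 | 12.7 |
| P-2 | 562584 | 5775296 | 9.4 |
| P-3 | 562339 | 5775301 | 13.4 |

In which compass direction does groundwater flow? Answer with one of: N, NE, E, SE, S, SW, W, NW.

With h = a·x + b·y + c and P-1 as origin, the differences give:
  60·a + 165·b = -3.3
  (-185)·a + 170·b = +0.7
Eliminate b (×170 and ×165, subtract): 40725·a = -676.50 → a = ∂h/∂x = -0.01661
Back-substitute: b = ∂h/∂y = -0.01396.
Flow = −∇h = (+0.01661 east, +0.01396 north), which points northeast.

NE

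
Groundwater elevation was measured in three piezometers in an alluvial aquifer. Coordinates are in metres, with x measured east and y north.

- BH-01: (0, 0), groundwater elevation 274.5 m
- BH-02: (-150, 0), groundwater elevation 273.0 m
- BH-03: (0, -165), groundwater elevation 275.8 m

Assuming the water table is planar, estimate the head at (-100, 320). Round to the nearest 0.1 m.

∂h/∂x = (273.0 − 274.5) / (-150 − 0) = +0.01000
∂h/∂y = (275.8 − 274.5) / (-165 − 0) = -0.007879
h(-100, 320) = 274.5 + (+0.01000)·(-100) + (-0.007879)·(320) = 274.5 -1.000 -2.521 = 270.979 m.

271.0 m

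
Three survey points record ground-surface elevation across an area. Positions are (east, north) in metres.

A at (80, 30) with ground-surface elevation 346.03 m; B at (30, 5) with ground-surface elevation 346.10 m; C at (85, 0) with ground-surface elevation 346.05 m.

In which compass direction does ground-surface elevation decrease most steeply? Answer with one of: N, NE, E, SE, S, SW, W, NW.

NE

Differences from A: to B (Δx, Δy, Δh) = (-50, -25, +0.07); to C = (5, -30, +0.02).
Solve a·Δx + b·Δy = Δz: det = (-50)·(-30) − 5·(-25) = 1625.
∂z/∂x = [(+0.07)·(-30) − (+0.02)·(-25)] / 1625 = -0.0009846
∂z/∂y = [(-50)·(+0.02) − 5·(+0.07)] / 1625 = -0.0008308
Steepest decrease is along −∇f = (+0.0009846 E, +0.0008308 N) → northeast.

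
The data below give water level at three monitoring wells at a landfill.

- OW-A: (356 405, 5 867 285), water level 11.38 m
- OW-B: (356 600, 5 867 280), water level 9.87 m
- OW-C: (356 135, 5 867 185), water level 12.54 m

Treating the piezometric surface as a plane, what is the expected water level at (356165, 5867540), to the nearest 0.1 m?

Differences from OW-A: to OW-B (Δx, Δy, Δh) = (195, -5, -1.51); to OW-C = (-270, -100, +1.16).
Solve a·Δx + b·Δy = Δh: det = 195·(-100) − (-270)·(-5) = -20850.
∂h/∂x = [(-1.51)·(-100) − (+1.16)·(-5)] / -20850 = -0.007520
∂h/∂y = [195·(+1.16) − (-270)·(-1.51)] / -20850 = +0.008705
h(356165, 5867540) = 11.38 + (-0.007520)·(-240) + (+0.008705)·(255) = 11.38 +1.805 +2.220 = 15.405 m.

15.4 m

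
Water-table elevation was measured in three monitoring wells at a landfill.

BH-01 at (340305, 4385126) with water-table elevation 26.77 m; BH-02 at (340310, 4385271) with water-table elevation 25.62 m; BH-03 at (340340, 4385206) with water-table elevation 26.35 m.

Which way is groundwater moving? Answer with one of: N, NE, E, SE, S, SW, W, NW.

NW

Three-point gradient (reference BH-01): Δ to BH-02 = (5, 145, -1.15), Δ to BH-03 = (35, 80, -0.42).
∂h/∂x = +0.006652, ∂h/∂y = -0.008160 (det = -4675).
Flow = −∇h = (-0.006652 east, +0.008160 north), which points northwest.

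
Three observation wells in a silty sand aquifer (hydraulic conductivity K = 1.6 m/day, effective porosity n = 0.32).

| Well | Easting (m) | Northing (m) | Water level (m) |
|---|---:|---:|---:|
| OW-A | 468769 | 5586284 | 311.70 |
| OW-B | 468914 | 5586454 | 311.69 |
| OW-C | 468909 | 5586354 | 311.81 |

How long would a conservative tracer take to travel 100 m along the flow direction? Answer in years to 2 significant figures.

With h = a·x + b·y + c and OW-A as origin, the differences give:
  145·a + 170·b = -0.01
  140·a + 70·b = +0.11
Eliminate b (×70 and ×170, subtract): -13650·a = -19.400 → a = ∂h/∂x = +0.001421
Back-substitute: b = ∂h/∂y = -0.001271.
|∇h| = √(0.001421² + -0.001271²) = 0.001906
Seepage velocity v = K·i/n = 1.6 × 0.001906 / 0.32 = 0.00953 m/day.
t = 100 / 0.00953 = 1.049e+04 days = 28.7 years.

29 years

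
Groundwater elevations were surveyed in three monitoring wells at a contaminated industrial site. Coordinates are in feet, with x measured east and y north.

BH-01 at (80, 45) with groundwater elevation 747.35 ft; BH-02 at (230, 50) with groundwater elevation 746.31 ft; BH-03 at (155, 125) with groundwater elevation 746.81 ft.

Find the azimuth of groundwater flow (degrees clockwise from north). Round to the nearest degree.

With h = a·x + b·y + c and BH-01 as origin, the differences give:
  150·a + 5·b = -1.04
  75·a + 80·b = -0.54
Eliminate b (×80 and ×5, subtract): 11625·a = -80.500 → a = ∂h/∂x = -0.006925
Back-substitute: b = ∂h/∂y = -0.0002581.
Flow direction (−∇h) has components (+0.006925 E, +0.0002581 N).
Azimuth = atan2(E, N) = atan2(+0.006925, +0.0002581) = 87.9° ≈ 088°.

088°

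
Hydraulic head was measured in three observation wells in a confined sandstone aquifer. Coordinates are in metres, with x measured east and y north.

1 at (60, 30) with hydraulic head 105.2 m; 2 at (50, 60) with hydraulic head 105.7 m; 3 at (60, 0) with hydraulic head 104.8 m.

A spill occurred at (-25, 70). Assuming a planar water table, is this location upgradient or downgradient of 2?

Taking 1 as reference: 2−1 = (-10, 30, +0.5); 3−1 = (0, -30, -0.4).
Determinant of the coordinate differences = (-10)·(-30) − 0·30 = 300.
∂h/∂x = [(+0.5)·(-30) − (-0.4)·30] / 300 = -0.010000
∂h/∂y = [(-10)·(-0.4) − 0·(+0.5)] / 300 = +0.01333
Head at (-25, 70) = 105.2 + (-0.010000)·(-85) + (+0.01333)·(40) = 106.58 m.
That is higher than the 105.7 m at 2, so the point is upgradient.

upgradient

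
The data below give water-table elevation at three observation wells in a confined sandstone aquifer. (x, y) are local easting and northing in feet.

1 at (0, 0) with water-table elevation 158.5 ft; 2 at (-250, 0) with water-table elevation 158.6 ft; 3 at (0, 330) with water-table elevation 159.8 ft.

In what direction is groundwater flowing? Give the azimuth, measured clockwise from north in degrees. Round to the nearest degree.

174°

∂h/∂x = (158.6 − 158.5) / (-250 − 0) = -0.0004000
∂h/∂y = (159.8 − 158.5) / (330 − 0) = +0.003939
Flow direction (−∇h) has components (+0.0004000 E, -0.003939 N).
Azimuth = atan2(E, N) = atan2(+0.0004000, -0.003939) = 174.2° ≈ 174°.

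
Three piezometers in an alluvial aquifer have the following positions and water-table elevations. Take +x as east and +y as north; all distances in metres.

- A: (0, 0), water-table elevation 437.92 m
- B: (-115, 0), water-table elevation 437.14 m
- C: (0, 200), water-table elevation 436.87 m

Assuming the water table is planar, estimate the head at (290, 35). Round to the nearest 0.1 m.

∂h/∂x = (437.14 − 437.92) / (-115 − 0) = +0.006783
∂h/∂y = (436.87 − 437.92) / (200 − 0) = -0.005250
h(290, 35) = 437.92 + (+0.006783)·(290) + (-0.005250)·(35) = 437.92 +1.967 -0.184 = 439.703 m.

439.7 m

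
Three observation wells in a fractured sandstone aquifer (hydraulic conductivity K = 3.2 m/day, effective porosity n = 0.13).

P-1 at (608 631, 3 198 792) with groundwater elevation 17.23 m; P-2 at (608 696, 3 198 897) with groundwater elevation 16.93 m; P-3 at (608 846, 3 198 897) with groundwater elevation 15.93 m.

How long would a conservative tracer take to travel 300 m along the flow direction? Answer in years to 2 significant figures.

Differences from P-1: to P-2 (Δx, Δy, Δh) = (65, 105, -0.30); to P-3 = (215, 105, -1.30).
Solve a·Δx + b·Δy = Δh: det = 65·105 − 215·105 = -15750.
∂h/∂x = [(-0.30)·105 − (-1.30)·105] / -15750 = -0.006667
∂h/∂y = [65·(-1.30) − 215·(-0.30)] / -15750 = +0.001270
|∇h| = √(-0.006667² + 0.001270²) = 0.006787
Seepage velocity v = K·i/n = 3.2 × 0.006787 / 0.13 = 0.1671 m/day.
t = 300 / 0.1671 = 1795 days = 4.91 years.

4.9 years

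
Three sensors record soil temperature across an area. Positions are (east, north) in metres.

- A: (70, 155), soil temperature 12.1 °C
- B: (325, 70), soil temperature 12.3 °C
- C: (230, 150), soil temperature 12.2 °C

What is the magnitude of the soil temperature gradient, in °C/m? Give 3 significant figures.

0.000805 °C/m

Differences from A: to B (Δx, Δy, Δh) = (255, -85, +0.2); to C = (160, -5, +0.1).
Determinant of the coordinate differences = 255·(-5) − 160·(-85) = 12325.
∂T/∂x = [(+0.2)·(-5) − (+0.1)·(-85)] / 12325 = +0.0006085
∂T/∂y = [255·(+0.1) − 160·(+0.2)] / 12325 = -0.0005274
|∇f| = √(0.0006085² + -0.0005274²) = 0.0008052 °C/m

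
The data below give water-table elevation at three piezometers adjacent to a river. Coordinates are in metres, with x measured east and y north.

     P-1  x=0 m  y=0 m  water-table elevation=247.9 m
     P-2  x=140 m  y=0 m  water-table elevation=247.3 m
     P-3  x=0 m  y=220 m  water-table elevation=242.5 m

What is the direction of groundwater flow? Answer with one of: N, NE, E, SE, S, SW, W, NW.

∂h/∂x = (247.3 − 247.9) / (140 − 0) = -0.004286
∂h/∂y = (242.5 − 247.9) / (220 − 0) = -0.02455
Flow = −∇h = (+0.004286 east, +0.02455 north), which points north.

N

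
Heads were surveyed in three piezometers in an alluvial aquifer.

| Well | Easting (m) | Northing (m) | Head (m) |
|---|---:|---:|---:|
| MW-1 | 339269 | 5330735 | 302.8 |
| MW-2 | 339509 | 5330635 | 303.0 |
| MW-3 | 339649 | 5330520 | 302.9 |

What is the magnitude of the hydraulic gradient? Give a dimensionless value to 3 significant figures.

Differences from MW-1: to MW-2 (Δx, Δy, Δh) = (240, -100, +0.2); to MW-3 = (380, -215, +0.1).
Solve a·Δx + b·Δy = Δh: det = 240·(-215) − 380·(-100) = -13600.
∂h/∂x = [(+0.2)·(-215) − (+0.1)·(-100)] / -13600 = +0.002426
∂h/∂y = [240·(+0.1) − 380·(+0.2)] / -13600 = +0.003824
|∇h| = √(0.002426² + 0.003824²) = 0.004529

0.00453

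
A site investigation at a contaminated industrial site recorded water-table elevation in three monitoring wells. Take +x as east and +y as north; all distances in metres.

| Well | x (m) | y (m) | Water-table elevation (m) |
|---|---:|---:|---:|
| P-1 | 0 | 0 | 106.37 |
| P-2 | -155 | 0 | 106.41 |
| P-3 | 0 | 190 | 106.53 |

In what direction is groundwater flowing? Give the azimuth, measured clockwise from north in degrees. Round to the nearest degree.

∂h/∂x = (106.41 − 106.37) / (-155 − 0) = -0.0002581
∂h/∂y = (106.53 − 106.37) / (190 − 0) = +0.0008421
Flow direction (−∇h) has components (+0.0002581 E, -0.0008421 N).
Azimuth = atan2(E, N) = atan2(+0.0002581, -0.0008421) = 163.0° ≈ 163°.

163°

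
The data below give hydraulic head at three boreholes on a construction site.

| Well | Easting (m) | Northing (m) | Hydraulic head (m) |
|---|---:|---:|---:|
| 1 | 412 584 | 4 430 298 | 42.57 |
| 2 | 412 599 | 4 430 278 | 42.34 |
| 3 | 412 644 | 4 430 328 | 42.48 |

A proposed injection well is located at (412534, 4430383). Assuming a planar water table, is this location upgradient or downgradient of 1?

upgradient

Taking 1 as reference: 2−1 = (15, -20, -0.23); 3−1 = (60, 30, -0.09).
Determinant of the coordinate differences = 15·30 − 60·(-20) = 1650.
∂h/∂x = [(-0.23)·30 − (-0.09)·(-20)] / 1650 = -0.005273
∂h/∂y = [15·(-0.09) − 60·(-0.23)] / 1650 = +0.007545
Head at (412534, 4430383) = 42.57 + (-0.005273)·(-50) + (+0.007545)·(85) = 43.48 m.
That is higher than the 42.57 m at 1, so the point is upgradient.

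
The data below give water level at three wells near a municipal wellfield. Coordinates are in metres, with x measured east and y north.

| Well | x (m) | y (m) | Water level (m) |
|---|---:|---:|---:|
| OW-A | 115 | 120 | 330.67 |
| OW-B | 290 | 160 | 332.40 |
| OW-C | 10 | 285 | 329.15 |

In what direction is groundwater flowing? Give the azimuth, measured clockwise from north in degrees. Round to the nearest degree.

284°

With h = a·x + b·y + c and OW-A as origin, the differences give:
  175·a + 40·b = +1.73
  (-105)·a + 165·b = -1.52
Eliminate b (×165 and ×40, subtract): 33075·a = 346.250 → a = ∂h/∂x = +0.01047
Back-substitute: b = ∂h/∂y = -0.002550.
Flow direction (−∇h) has components (-0.01047 E, +0.002550 N).
Azimuth = atan2(E, N) = atan2(-0.01047, +0.002550) = 283.7° ≈ 284°.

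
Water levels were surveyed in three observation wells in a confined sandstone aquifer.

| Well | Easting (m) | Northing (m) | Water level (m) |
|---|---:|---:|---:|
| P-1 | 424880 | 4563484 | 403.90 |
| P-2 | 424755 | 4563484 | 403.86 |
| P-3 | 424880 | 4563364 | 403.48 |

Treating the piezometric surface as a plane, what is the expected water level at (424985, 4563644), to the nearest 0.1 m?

∂h/∂x = (403.86 − 403.90) / (424755 − 424880) = +0.0003200
∂h/∂y = (403.48 − 403.90) / (4563364 − 4563484) = +0.003500
h(424985, 4563644) = 403.90 + (+0.0003200)·(105) + (+0.003500)·(160) = 403.90 +0.034 +0.560 = 404.494 m.

404.5 m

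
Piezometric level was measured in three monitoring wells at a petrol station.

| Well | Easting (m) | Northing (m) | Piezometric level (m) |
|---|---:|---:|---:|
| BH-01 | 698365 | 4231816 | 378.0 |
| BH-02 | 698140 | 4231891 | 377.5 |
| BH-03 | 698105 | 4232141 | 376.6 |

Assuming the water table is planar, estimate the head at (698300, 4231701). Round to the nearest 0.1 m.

Taking BH-01 as reference: BH-02−BH-01 = (-225, 75, -0.5); BH-03−BH-01 = (-260, 325, -1.4).
Solve a·Δx + b·Δy = Δh: det = (-225)·325 − (-260)·75 = -53625.
∂h/∂x = [(-0.5)·325 − (-1.4)·75] / -53625 = +0.001072
∂h/∂y = [(-225)·(-1.4) − (-260)·(-0.5)] / -53625 = -0.003450
h(698300, 4231701) = 378.0 + (+0.001072)·(-65) + (-0.003450)·(-115) = 378.0 -0.070 +0.397 = 378.327 m.

378.3 m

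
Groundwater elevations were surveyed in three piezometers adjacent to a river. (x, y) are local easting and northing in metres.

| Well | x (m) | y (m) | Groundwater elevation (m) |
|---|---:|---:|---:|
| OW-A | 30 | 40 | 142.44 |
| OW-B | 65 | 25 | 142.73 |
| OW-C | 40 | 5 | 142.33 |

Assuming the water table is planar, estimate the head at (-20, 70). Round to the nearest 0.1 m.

142.1 m

Taking OW-A as reference: OW-B−OW-A = (35, -15, +0.29); OW-C−OW-A = (10, -35, -0.11).
Solve a·Δx + b·Δy = Δh: det = 35·(-35) − 10·(-15) = -1075.
∂h/∂x = [(+0.29)·(-35) − (-0.11)·(-15)] / -1075 = +0.01098
∂h/∂y = [35·(-0.11) − 10·(+0.29)] / -1075 = +0.006279
h(-20, 70) = 142.44 + (+0.01098)·(-50) + (+0.006279)·(30) = 142.44 -0.549 +0.188 = 142.080 m.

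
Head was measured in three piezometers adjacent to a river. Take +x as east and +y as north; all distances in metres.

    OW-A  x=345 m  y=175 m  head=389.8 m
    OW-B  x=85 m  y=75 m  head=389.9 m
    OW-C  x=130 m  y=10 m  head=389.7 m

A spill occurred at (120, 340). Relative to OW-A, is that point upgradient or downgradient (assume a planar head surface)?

upgradient

With h = a·x + b·y + c and OW-A as origin, the differences give:
  (-260)·a + (-100)·b = +0.1
  (-215)·a + (-165)·b = -0.1
Eliminate b (×(-165) and ×(-100), subtract): 21400·a = -26.50 → a = ∂h/∂x = -0.001238
Back-substitute: b = ∂h/∂y = +0.002220.
Head at (120, 340) = 389.8 + (-0.001238)·(-225) + (+0.002220)·(165) = 390.44 m.
That is higher than the 389.8 m at OW-A, so the point is upgradient.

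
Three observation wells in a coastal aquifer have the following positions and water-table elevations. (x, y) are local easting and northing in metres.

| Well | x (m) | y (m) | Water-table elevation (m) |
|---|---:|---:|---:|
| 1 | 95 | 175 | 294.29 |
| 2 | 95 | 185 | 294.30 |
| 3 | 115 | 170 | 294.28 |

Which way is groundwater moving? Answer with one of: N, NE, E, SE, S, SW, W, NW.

Taking 1 as reference: 2−1 = (0, 10, +0.01); 3−1 = (20, -5, -0.01).
Solve a·Δx + b·Δy = Δh: det = 0·(-5) − 20·10 = -200.
∂h/∂x = [(+0.01)·(-5) − (-0.01)·10] / -200 = -0.0002500
∂h/∂y = [0·(-0.01) − 20·(+0.01)] / -200 = +0.0010000
Flow = −∇h = (+0.0002500 east, -0.0010000 north), which points south.

S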